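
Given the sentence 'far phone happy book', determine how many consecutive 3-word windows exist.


Word trigrams from [4] words:
  Trigram 1: (far phone happy)
  Trigram 2: (phone happy book)
Total word trigrams: 4 - 2 = 2

2


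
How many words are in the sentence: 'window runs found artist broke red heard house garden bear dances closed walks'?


Counting words by splitting on spaces:
  Word 1: 'window'
  Word 2: 'runs'
  Word 3: 'found'
  Word 4: 'artist'
  Word 5: 'broke'
  Word 6: 'red'
  Word 7: 'heard'
  Word 8: 'house'
  Word 9: 'garden'
  Word 10: 'bear'
  Word 11: 'dances'
  Word 12: 'closed'
  Word 13: 'walks'
Total words: 13

13


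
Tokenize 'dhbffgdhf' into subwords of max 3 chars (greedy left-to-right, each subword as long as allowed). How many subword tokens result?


'dhbffgdhf' has 9 characters.
Chunking with max size 3:
  Chunk 1: 'dhb' (positions 0-2)
  Chunk 2: 'ffg' (positions 3-5)
  Chunk 3: 'dhf' (positions 6-8)
Total chunks: ceil(9 / 3) = 3

3


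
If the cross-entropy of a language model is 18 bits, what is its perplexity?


Perplexity formula: PP = 2^H
H = 18
PP = 2^18
PP = 2^18 = 262144

262144


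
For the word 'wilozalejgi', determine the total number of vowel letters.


Scanning each character of 'wilozalejgi':
  Position 1: 'w' -> consonant (running count: 0)
  Position 2: 'i' -> vowel (running count: 1)
  Position 3: 'l' -> consonant (running count: 1)
  Position 4: 'o' -> vowel (running count: 2)
  Position 5: 'z' -> consonant (running count: 2)
  Position 6: 'a' -> vowel (running count: 3)
  Position 7: 'l' -> consonant (running count: 3)
  Position 8: 'e' -> vowel (running count: 4)
  Position 9: 'j' -> consonant (running count: 4)
  Position 10: 'g' -> consonant (running count: 4)
  Position 11: 'i' -> vowel (running count: 5)
Total vowels: 5

5


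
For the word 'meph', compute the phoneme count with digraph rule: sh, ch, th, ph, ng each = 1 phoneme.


Parsing 'meph' greedily, digraphs first:
  'm' -> consonant phoneme (phonemes so far: 1)
  'e' -> vowel phoneme (phonemes so far: 2)
  'ph' -> digraph (1 consonant phoneme) (phonemes so far: 3)
Total phonemes: 3

3


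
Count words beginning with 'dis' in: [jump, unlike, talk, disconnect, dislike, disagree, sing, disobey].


Checking each word for prefix 'dis':
  'jump' -> no (count: 0)
  'unlike' -> no (count: 0)
  'talk' -> no (count: 0)
  'disconnect' -> YES, starts with 'dis' (count: 1)
  'dislike' -> YES, starts with 'dis' (count: 2)
  'disagree' -> YES, starts with 'dis' (count: 3)
  'sing' -> no (count: 3)
  'disobey' -> YES, starts with 'dis' (count: 4)
Total with prefix 'dis': 4

4


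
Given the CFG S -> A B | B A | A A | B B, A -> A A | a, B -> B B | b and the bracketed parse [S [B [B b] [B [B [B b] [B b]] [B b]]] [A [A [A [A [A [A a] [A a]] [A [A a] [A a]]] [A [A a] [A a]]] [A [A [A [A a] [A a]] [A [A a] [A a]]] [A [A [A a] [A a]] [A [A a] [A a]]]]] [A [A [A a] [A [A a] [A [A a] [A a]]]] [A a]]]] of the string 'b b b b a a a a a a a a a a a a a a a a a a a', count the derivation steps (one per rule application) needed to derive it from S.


Every bracketed nonterminal node [X ...] in the tree is produced by exactly one rule application.
Reading the tree off as a leftmost derivation:
  Step 1: S  =>  B A   (applied S -> B A)
  Step 2: B A  =>  B B A   (applied B -> B B)
  Step 3: B B A  =>  b B A   (applied B -> b)
  Step 4: b B A  =>  b B B A   (applied B -> B B)
  Step 5: b B B A  =>  b B B B A   (applied B -> B B)
  Step 6: b B B B A  =>  b b B B A   (applied B -> b)
  Step 7: b b B B A  =>  b b b B A   (applied B -> b)
  Step 8: b b b B A  =>  b b b b A   (applied B -> b)
  Step 9: b b b b A  =>  b b b b A A   (applied A -> A A)
  Step 10: b b b b A A  =>  b b b b A A A   (applied A -> A A)
  Step 11: b b b b A A A  =>  b b b b A A A A   (applied A -> A A)
  Step 12: b b b b A A A A  =>  b b b b A A A A A   (applied A -> A A)
  Step 13: b b b b A A A A A  =>  b b b b A A A A A A   (applied A -> A A)
  Step 14: b b b b A A A A A A  =>  b b b b a A A A A A   (applied A -> a)
  Step 15: b b b b a A A A A A  =>  b b b b a a A A A A   (applied A -> a)
  Step 16: b b b b a a A A A A  =>  b b b b a a A A A A A   (applied A -> A A)
  Step 17: b b b b a a A A A A A  =>  b b b b a a a A A A A   (applied A -> a)
  Step 18: b b b b a a a A A A A  =>  b b b b a a a a A A A   (applied A -> a)
  Step 19: b b b b a a a a A A A  =>  b b b b a a a a A A A A   (applied A -> A A)
  Step 20: b b b b a a a a A A A A  =>  b b b b a a a a a A A A   (applied A -> a)
  Step 21: b b b b a a a a a A A A  =>  b b b b a a a a a a A A   (applied A -> a)
  Step 22: b b b b a a a a a a A A  =>  b b b b a a a a a a A A A   (applied A -> A A)
  Step 23: b b b b a a a a a a A A A  =>  b b b b a a a a a a A A A A   (applied A -> A A)
  Step 24: b b b b a a a a a a A A A A  =>  b b b b a a a a a a A A A A A   (applied A -> A A)
  Step 25: b b b b a a a a a a A A A A A  =>  b b b b a a a a a a a A A A A   (applied A -> a)
  Step 26: b b b b a a a a a a a A A A A  =>  b b b b a a a a a a a a A A A   (applied A -> a)
  Step 27: b b b b a a a a a a a a A A A  =>  b b b b a a a a a a a a A A A A   (applied A -> A A)
  Step 28: b b b b a a a a a a a a A A A A  =>  b b b b a a a a a a a a a A A A   (applied A -> a)
  Step 29: b b b b a a a a a a a a a A A A  =>  b b b b a a a a a a a a a a A A   (applied A -> a)
  Step 30: b b b b a a a a a a a a a a A A  =>  b b b b a a a a a a a a a a A A A   (applied A -> A A)
  Step 31: b b b b a a a a a a a a a a A A A  =>  b b b b a a a a a a a a a a A A A A   (applied A -> A A)
  Step 32: b b b b a a a a a a a a a a A A A A  =>  b b b b a a a a a a a a a a a A A A   (applied A -> a)
  Step 33: b b b b a a a a a a a a a a a A A A  =>  b b b b a a a a a a a a a a a a A A   (applied A -> a)
  Step 34: b b b b a a a a a a a a a a a a A A  =>  b b b b a a a a a a a a a a a a A A A   (applied A -> A A)
  Step 35: b b b b a a a a a a a a a a a a A A A  =>  b b b b a a a a a a a a a a a a a A A   (applied A -> a)
  Step 36: b b b b a a a a a a a a a a a a a A A  =>  b b b b a a a a a a a a a a a a a a A   (applied A -> a)
  Step 37: b b b b a a a a a a a a a a a a a a A  =>  b b b b a a a a a a a a a a a a a a A A   (applied A -> A A)
  Step 38: b b b b a a a a a a a a a a a a a a A A  =>  b b b b a a a a a a a a a a a a a a A A A   (applied A -> A A)
  Step 39: b b b b a a a a a a a a a a a a a a A A A  =>  b b b b a a a a a a a a a a a a a a a A A   (applied A -> a)
  Step 40: b b b b a a a a a a a a a a a a a a a A A  =>  b b b b a a a a a a a a a a a a a a a A A A   (applied A -> A A)
  Step 41: b b b b a a a a a a a a a a a a a a a A A A  =>  b b b b a a a a a a a a a a a a a a a a A A   (applied A -> a)
  Step 42: b b b b a a a a a a a a a a a a a a a a A A  =>  b b b b a a a a a a a a a a a a a a a a A A A   (applied A -> A A)
  Step 43: b b b b a a a a a a a a a a a a a a a a A A A  =>  b b b b a a a a a a a a a a a a a a a a a A A   (applied A -> a)
  Step 44: b b b b a a a a a a a a a a a a a a a a a A A  =>  b b b b a a a a a a a a a a a a a a a a a a A   (applied A -> a)
  Step 45: b b b b a a a a a a a a a a a a a a a a a a A  =>  b b b b a a a a a a a a a a a a a a a a a a a   (applied A -> a)
Final yield: b b b b a a a a a a a a a a a a a a a a a a a
Total rewrite steps: 45

45


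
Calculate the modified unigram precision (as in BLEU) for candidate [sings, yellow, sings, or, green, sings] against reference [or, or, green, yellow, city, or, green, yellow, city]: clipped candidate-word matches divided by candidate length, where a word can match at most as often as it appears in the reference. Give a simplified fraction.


Reference word counts: {'city': 2, 'green': 2, 'or': 3, 'yellow': 2}
Checking each candidate word (with clipping):
  'sings' -> not in reference -> no match (matches: 0)
  'yellow' -> in reference (ref count 2, used 1/2) -> match (matches: 1)
  'sings' -> not in reference -> no match (matches: 1)
  'or' -> in reference (ref count 3, used 1/3) -> match (matches: 2)
  'green' -> in reference (ref count 2, used 1/2) -> match (matches: 3)
  'sings' -> not in reference -> no match (matches: 3)
Clipped matches: 3, Candidate length: 6
Precision = 3/6 = 1/2

1/2


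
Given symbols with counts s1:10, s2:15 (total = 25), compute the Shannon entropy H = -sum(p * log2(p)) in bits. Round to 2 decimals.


Computing entropy H = -sum(p_i * log2(p_i)):
  s1: p = 10/25 = 0.4000, -p*log2(p) = 0.5288
  s2: p = 15/25 = 0.6000, -p*log2(p) = 0.4422
H = sum of terms = 0.9710
Rounded to 2 decimals: 0.97

0.97


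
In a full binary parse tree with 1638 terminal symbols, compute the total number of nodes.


Leaf nodes (terminals): 1638
Internal nodes = n - 1 = 1638 - 1 = 1637
Total = leaves + internal = 1638 + 1637 = 3275

3275


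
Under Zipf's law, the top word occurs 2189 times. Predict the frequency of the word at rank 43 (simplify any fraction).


Zipf's law: freq(rank) = f1 / rank
f1 = 2189, rank = 43
freq = 2189 / 43
GCD(2189, 43) = 1
Simplified: 2189/43

2189/43


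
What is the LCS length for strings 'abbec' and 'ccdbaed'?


DP table for LCS of 'abbec' and 'ccdbaed':
       c  c  d  b  a  e  d
    0  0  0  0  0  0  0  0
  a 0  0  0  0  0  1  1  1
  b 0  0  0  0  1  1  1  1
  b 0  0  0  0  1  1  1  1
  e 0  0  0  0  1  1  2  2
  c 0  1  1  1  1  1  2  2
LCS: 'ae'
LCS length = 2

2


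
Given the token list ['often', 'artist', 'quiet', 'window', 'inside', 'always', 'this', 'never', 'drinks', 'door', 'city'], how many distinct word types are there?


Listing all tokens and tracking unique types:
  Token 1: 'often' -> NEW (unique so far: 1)
  Token 2: 'artist' -> NEW (unique so far: 2)
  Token 3: 'quiet' -> NEW (unique so far: 3)
  Token 4: 'window' -> NEW (unique so far: 4)
  Token 5: 'inside' -> NEW (unique so far: 5)
  Token 6: 'always' -> NEW (unique so far: 6)
  Token 7: 'this' -> NEW (unique so far: 7)
  Token 8: 'never' -> NEW (unique so far: 8)
  Token 9: 'drinks' -> NEW (unique so far: 9)
  Token 10: 'door' -> NEW (unique so far: 10)
  Token 11: 'city' -> NEW (unique so far: 11)
Unique types: ('always', 'artist', 'city', 'door', 'drinks', 'inside', 'never', 'often', 'quiet', 'this', 'window')
Vocabulary size: 11

11


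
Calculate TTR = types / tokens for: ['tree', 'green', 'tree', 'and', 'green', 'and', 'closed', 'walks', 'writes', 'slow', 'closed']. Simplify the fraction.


Tokens: 11
Unique types: ('and', 'closed', 'green', 'slow', 'tree', 'walks', 'writes') = 7
TTR = 7/11
Already in lowest terms.

7/11


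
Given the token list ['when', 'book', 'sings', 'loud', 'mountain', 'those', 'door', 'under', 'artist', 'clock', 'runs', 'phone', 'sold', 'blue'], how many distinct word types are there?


Listing all tokens and tracking unique types:
  Token 1: 'when' -> NEW (unique so far: 1)
  Token 2: 'book' -> NEW (unique so far: 2)
  Token 3: 'sings' -> NEW (unique so far: 3)
  Token 4: 'loud' -> NEW (unique so far: 4)
  Token 5: 'mountain' -> NEW (unique so far: 5)
  Token 6: 'those' -> NEW (unique so far: 6)
  Token 7: 'door' -> NEW (unique so far: 7)
  Token 8: 'under' -> NEW (unique so far: 8)
  Token 9: 'artist' -> NEW (unique so far: 9)
  Token 10: 'clock' -> NEW (unique so far: 10)
  Token 11: 'runs' -> NEW (unique so far: 11)
  Token 12: 'phone' -> NEW (unique so far: 12)
  Token 13: 'sold' -> NEW (unique so far: 13)
  Token 14: 'blue' -> NEW (unique so far: 14)
Unique types: ('artist', 'blue', 'book', 'clock', 'door', 'loud', 'mountain', 'phone', 'runs', 'sings', 'sold', 'those', 'under', 'when')
Vocabulary size: 14

14


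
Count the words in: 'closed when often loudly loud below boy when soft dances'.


Counting words by splitting on spaces:
  Word 1: 'closed'
  Word 2: 'when'
  Word 3: 'often'
  Word 4: 'loudly'
  Word 5: 'loud'
  Word 6: 'below'
  Word 7: 'boy'
  Word 8: 'when'
  Word 9: 'soft'
  Word 10: 'dances'
Total words: 10

10


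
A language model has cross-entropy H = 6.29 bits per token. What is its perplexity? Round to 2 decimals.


Perplexity formula: PP = 2^H
H = 6.29
PP = 2^6.29
Decompose: 2^6.29 = 2^6 * 2^0.29
2^6 = 64, 2^0.29 ~ 1.2226403
PP ~ 64 * 1.2226403 = 78.2489792
Rounded to 2 decimals: 78.25

78.25


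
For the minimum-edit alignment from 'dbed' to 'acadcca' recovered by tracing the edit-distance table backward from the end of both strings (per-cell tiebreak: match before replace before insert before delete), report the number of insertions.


Edit distance = 6. Backtracking from cell (4, 7) with preference match > replace > insert > delete,
then listing the resulting alignment 'dbed' -> 'acadcca' left to right:
  Step 1: insert 'a' [insertion #1]
  Step 2: insert 'c' [insertion #2]
  Step 3: insert 'a' [insertion #3]
  Step 4: keep 'd'
  Step 5: replace b->c
  Step 6: replace e->c
  Step 7: replace d->a
Total insertions: 3

3


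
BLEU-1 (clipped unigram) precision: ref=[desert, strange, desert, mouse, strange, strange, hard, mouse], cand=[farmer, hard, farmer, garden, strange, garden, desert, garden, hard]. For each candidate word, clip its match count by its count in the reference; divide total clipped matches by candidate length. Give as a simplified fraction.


Reference word counts: {'desert': 2, 'hard': 1, 'mouse': 2, 'strange': 3}
Checking each candidate word (with clipping):
  'farmer' -> not in reference -> no match (matches: 0)
  'hard' -> in reference (ref count 1, used 1/1) -> match (matches: 1)
  'farmer' -> not in reference -> no match (matches: 1)
  'garden' -> not in reference -> no match (matches: 1)
  'strange' -> in reference (ref count 3, used 1/3) -> match (matches: 2)
  'garden' -> not in reference -> no match (matches: 2)
  'desert' -> in reference (ref count 2, used 1/2) -> match (matches: 3)
  'garden' -> not in reference -> no match (matches: 3)
  'hard' -> ref count 1 already used up (1/1) -> clipped, no match (matches: 3)
Clipped matches: 3, Candidate length: 9
Precision = 3/9 = 1/3

1/3


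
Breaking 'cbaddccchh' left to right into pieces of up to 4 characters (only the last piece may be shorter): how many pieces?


'cbaddccchh' has 10 characters.
Chunking with max size 4:
  Chunk 1: 'cbad' (positions 0-3)
  Chunk 2: 'dccc' (positions 4-7)
  Chunk 3: 'hh' (positions 8-9)
Total chunks: ceil(10 / 4) = 3

3


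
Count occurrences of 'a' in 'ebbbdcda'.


Scanning 'ebbbdcda' for 'a':
  Position 7: 'a' -> MATCH (count: 1)
Total occurrences of 'a': 1

1


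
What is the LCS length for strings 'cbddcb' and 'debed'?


DP table for LCS of 'cbddcb' and 'debed':
       d  e  b  e  d
    0  0  0  0  0  0
  c 0  0  0  0  0  0
  b 0  0  0  1  1  1
  d 0  1  1  1  1  2
  d 0  1  1  1  1  2
  c 0  1  1  1  1  2
  b 0  1  1  2  2  2
LCS: 'bd'
LCS length = 2

2


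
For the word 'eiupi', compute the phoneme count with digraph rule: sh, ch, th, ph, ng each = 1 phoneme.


Parsing 'eiupi' greedily, digraphs first:
  'e' -> vowel phoneme (phonemes so far: 1)
  'i' -> vowel phoneme (phonemes so far: 2)
  'u' -> vowel phoneme (phonemes so far: 3)
  'p' -> consonant phoneme (phonemes so far: 4)
  'i' -> vowel phoneme (phonemes so far: 5)
Total phonemes: 5

5


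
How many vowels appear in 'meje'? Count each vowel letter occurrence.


Scanning each character of 'meje':
  Position 1: 'm' -> consonant (running count: 0)
  Position 2: 'e' -> vowel (running count: 1)
  Position 3: 'j' -> consonant (running count: 1)
  Position 4: 'e' -> vowel (running count: 2)
Total vowels: 2

2


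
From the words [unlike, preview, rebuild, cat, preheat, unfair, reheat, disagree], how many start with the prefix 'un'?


Checking each word for prefix 'un':
  'unlike' -> YES, starts with 'un' (count: 1)
  'preview' -> no (count: 1)
  'rebuild' -> no (count: 1)
  'cat' -> no (count: 1)
  'preheat' -> no (count: 1)
  'unfair' -> YES, starts with 'un' (count: 2)
  'reheat' -> no (count: 2)
  'disagree' -> no (count: 2)
Total with prefix 'un': 2

2


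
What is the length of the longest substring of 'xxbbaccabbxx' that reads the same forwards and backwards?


Scanning 'xxbbaccabbxx' for palindromic substrings.
Substring at positions 0-11: 'xxbbaccabbxx'.
Check: reverse('xxbbaccabbxx') = 'xxbbaccabbxx' -> palindrome confirmed.
No longer palindromic substring exists; longest length = 12

12


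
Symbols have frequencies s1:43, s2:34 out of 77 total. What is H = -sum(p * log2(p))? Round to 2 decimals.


Computing entropy H = -sum(p_i * log2(p_i)):
  s1: p = 43/77 = 0.5584, -p*log2(p) = 0.4694
  s2: p = 34/77 = 0.4416, -p*log2(p) = 0.5207
H = sum of terms = 0.9901
Rounded to 2 decimals: 0.99

0.99


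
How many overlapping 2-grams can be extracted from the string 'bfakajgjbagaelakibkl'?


String 'bfakajgjbagaelakibkl' has length L = 20.
Number of overlapping n-grams = L - n + 1
Substituting: 20 - 2 + 1 = 19

19


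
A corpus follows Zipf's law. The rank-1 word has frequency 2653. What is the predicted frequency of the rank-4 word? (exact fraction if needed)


Zipf's law: freq(rank) = f1 / rank
f1 = 2653, rank = 4
freq = 2653 / 4
GCD(2653, 4) = 1
Simplified: 2653/4

2653/4


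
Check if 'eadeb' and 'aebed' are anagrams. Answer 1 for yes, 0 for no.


Sort characters of 'eadeb': 'abdee'
Sort characters of 'aebed': 'abdee'
Sorted forms match -> they ARE anagrams
Result: 1

1


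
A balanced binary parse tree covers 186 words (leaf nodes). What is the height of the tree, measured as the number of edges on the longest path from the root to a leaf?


In a balanced binary tree with n leaves the deepest leaf is ceil(log2(n)) edges below the root.
log2(186) = 7.5392
ceil(7.5392) = 8
height (edges) = 8

8


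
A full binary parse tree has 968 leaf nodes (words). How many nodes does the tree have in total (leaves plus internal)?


Leaf nodes (terminals): 968
Internal nodes = n - 1 = 968 - 1 = 967
Total = leaves + internal = 968 + 967 = 1935

1935


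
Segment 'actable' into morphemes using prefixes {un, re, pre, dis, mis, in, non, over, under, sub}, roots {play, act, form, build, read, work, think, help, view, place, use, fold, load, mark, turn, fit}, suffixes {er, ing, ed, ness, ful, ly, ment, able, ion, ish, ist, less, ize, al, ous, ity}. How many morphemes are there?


Segmenting 'actable' against the inventory:
  'act' -> root (morpheme 1)
  'able' -> suffix (morpheme 2)
Total morphemes: 2

2


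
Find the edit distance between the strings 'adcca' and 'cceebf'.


Building DP table for s1='adcca' (len 5) and s2='cceebf' (len 6):
       c  c  e  e  b  f
    0  1  2  3  4  5  6
  a 1  1  2  3  4  5  6
  d 2  2  2  3  4  5  6
  c 3  2  2  3  4  5  6
  c 4  3  2  3  4  5  6
  a 5  4  3  3  4  5  6
Edit distance = dp[5][6] = 6

6


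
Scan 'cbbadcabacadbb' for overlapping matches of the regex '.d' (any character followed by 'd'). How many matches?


Pattern: .d means any character followed by 'd'.
Scanning 'cbbadcabacadbb' position-by-position:
  Pos 0: window 'cb' -> no
  Pos 1: window 'bb' -> no
  Pos 2: window 'ba' -> no
  Pos 3: window 'ad' -> MATCH
  Pos 4: window 'dc' -> no
  Pos 5: window 'ca' -> no
  Pos 6: window 'ab' -> no
  Pos 7: window 'ba' -> no
  Pos 8: window 'ac' -> no
  Pos 9: window 'ca' -> no
  Pos 10: window 'ad' -> MATCH
  Pos 11: window 'db' -> no
  Pos 12: window 'bb' -> no
  Pos 13: window 'b' -> no
Total matches: 2

2


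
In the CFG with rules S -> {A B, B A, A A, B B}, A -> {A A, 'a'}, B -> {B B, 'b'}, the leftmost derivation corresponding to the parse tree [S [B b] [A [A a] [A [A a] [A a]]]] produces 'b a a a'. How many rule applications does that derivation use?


Every bracketed nonterminal node [X ...] in the tree is produced by exactly one rule application.
Reading the tree off as a leftmost derivation:
  Step 1: S  =>  B A   (applied S -> B A)
  Step 2: B A  =>  b A   (applied B -> b)
  Step 3: b A  =>  b A A   (applied A -> A A)
  Step 4: b A A  =>  b a A   (applied A -> a)
  Step 5: b a A  =>  b a A A   (applied A -> A A)
  Step 6: b a A A  =>  b a a A   (applied A -> a)
  Step 7: b a a A  =>  b a a a   (applied A -> a)
Final yield: b a a a
Total rewrite steps: 7

7


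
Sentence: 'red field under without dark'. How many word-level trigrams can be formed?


Word trigrams from [5] words:
  Trigram 1: (red field under)
  Trigram 2: (field under without)
  Trigram 3: (under without dark)
Total word trigrams: 5 - 2 = 3

3


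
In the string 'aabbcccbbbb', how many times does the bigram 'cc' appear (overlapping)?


Scanning 'aabbcccbbbb' for bigram 'cc':
  Position 0: 'aa' -> no
  Position 1: 'ab' -> no
  Position 2: 'bb' -> no
  Position 3: 'bc' -> no
  Position 4: 'cc' -> MATCH
  Position 5: 'cc' -> MATCH
  Position 6: 'cb' -> no
  Position 7: 'bb' -> no
  Position 8: 'bb' -> no
  Position 9: 'bb' -> no
Total matches: 2

2


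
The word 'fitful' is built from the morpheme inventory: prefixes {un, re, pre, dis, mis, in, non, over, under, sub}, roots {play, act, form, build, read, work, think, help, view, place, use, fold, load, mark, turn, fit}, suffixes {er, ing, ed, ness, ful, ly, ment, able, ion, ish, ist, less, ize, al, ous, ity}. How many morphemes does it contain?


Segmenting 'fitful' against the inventory:
  'fit' -> root (morpheme 1)
  'ful' -> suffix (morpheme 2)
Total morphemes: 2

2


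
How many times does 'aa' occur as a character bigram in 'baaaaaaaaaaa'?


Scanning 'baaaaaaaaaaa' for bigram 'aa':
  Position 0: 'ba' -> no
  Position 1: 'aa' -> MATCH
  Position 2: 'aa' -> MATCH
  Position 3: 'aa' -> MATCH
  Position 4: 'aa' -> MATCH
  Position 5: 'aa' -> MATCH
  Position 6: 'aa' -> MATCH
  Position 7: 'aa' -> MATCH
  Position 8: 'aa' -> MATCH
  Position 9: 'aa' -> MATCH
  Position 10: 'aa' -> MATCH
Total matches: 10

10


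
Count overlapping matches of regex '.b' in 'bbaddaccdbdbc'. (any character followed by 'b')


Pattern: .b means any character followed by 'b'.
Scanning 'bbaddaccdbdbc' position-by-position:
  Pos 0: window 'bb' -> MATCH
  Pos 1: window 'ba' -> no
  Pos 2: window 'ad' -> no
  Pos 3: window 'dd' -> no
  Pos 4: window 'da' -> no
  Pos 5: window 'ac' -> no
  Pos 6: window 'cc' -> no
  Pos 7: window 'cd' -> no
  Pos 8: window 'db' -> MATCH
  Pos 9: window 'bd' -> no
  Pos 10: window 'db' -> MATCH
  Pos 11: window 'bc' -> no
  Pos 12: window 'c' -> no
Total matches: 3

3


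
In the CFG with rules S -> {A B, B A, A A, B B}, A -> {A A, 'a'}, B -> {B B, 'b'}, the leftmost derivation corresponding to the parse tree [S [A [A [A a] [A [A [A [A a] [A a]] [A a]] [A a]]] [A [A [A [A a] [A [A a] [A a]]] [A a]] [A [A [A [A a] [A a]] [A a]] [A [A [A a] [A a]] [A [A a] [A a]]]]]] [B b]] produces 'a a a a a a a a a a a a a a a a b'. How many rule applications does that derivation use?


Every bracketed nonterminal node [X ...] in the tree is produced by exactly one rule application.
Reading the tree off as a leftmost derivation:
  Step 1: S  =>  A B   (applied S -> A B)
  Step 2: A B  =>  A A B   (applied A -> A A)
  Step 3: A A B  =>  A A A B   (applied A -> A A)
  Step 4: A A A B  =>  a A A B   (applied A -> a)
  Step 5: a A A B  =>  a A A A B   (applied A -> A A)
  Step 6: a A A A B  =>  a A A A A B   (applied A -> A A)
  Step 7: a A A A A B  =>  a A A A A A B   (applied A -> A A)
  Step 8: a A A A A A B  =>  a a A A A A B   (applied A -> a)
  Step 9: a a A A A A B  =>  a a a A A A B   (applied A -> a)
  Step 10: a a a A A A B  =>  a a a a A A B   (applied A -> a)
  Step 11: a a a a A A B  =>  a a a a a A B   (applied A -> a)
  Step 12: a a a a a A B  =>  a a a a a A A B   (applied A -> A A)
  Step 13: a a a a a A A B  =>  a a a a a A A A B   (applied A -> A A)
  Step 14: a a a a a A A A B  =>  a a a a a A A A A B   (applied A -> A A)
  Step 15: a a a a a A A A A B  =>  a a a a a a A A A B   (applied A -> a)
  Step 16: a a a a a a A A A B  =>  a a a a a a A A A A B   (applied A -> A A)
  Step 17: a a a a a a A A A A B  =>  a a a a a a a A A A B   (applied A -> a)
  Step 18: a a a a a a a A A A B  =>  a a a a a a a a A A B   (applied A -> a)
  Step 19: a a a a a a a a A A B  =>  a a a a a a a a a A B   (applied A -> a)
  Step 20: a a a a a a a a a A B  =>  a a a a a a a a a A A B   (applied A -> A A)
  Step 21: a a a a a a a a a A A B  =>  a a a a a a a a a A A A B   (applied A -> A A)
  Step 22: a a a a a a a a a A A A B  =>  a a a a a a a a a A A A A B   (applied A -> A A)
  Step 23: a a a a a a a a a A A A A B  =>  a a a a a a a a a a A A A B   (applied A -> a)
  Step 24: a a a a a a a a a a A A A B  =>  a a a a a a a a a a a A A B   (applied A -> a)
  Step 25: a a a a a a a a a a a A A B  =>  a a a a a a a a a a a a A B   (applied A -> a)
  Step 26: a a a a a a a a a a a a A B  =>  a a a a a a a a a a a a A A B   (applied A -> A A)
  Step 27: a a a a a a a a a a a a A A B  =>  a a a a a a a a a a a a A A A B   (applied A -> A A)
  Step 28: a a a a a a a a a a a a A A A B  =>  a a a a a a a a a a a a a A A B   (applied A -> a)
  Step 29: a a a a a a a a a a a a a A A B  =>  a a a a a a a a a a a a a a A B   (applied A -> a)
  Step 30: a a a a a a a a a a a a a a A B  =>  a a a a a a a a a a a a a a A A B   (applied A -> A A)
  Step 31: a a a a a a a a a a a a a a A A B  =>  a a a a a a a a a a a a a a a A B   (applied A -> a)
  Step 32: a a a a a a a a a a a a a a a A B  =>  a a a a a a a a a a a a a a a a B   (applied A -> a)
  Step 33: a a a a a a a a a a a a a a a a B  =>  a a a a a a a a a a a a a a a a b   (applied B -> b)
Final yield: a a a a a a a a a a a a a a a a b
Total rewrite steps: 33

33


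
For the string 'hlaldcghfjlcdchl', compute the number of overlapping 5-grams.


String 'hlaldcghfjlcdchl' has length L = 16.
Number of overlapping n-grams = L - n + 1
Substituting: 16 - 5 + 1 = 12

12


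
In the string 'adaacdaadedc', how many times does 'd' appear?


Scanning 'adaacdaadedc' for 'd':
  Position 1: 'd' -> MATCH (count: 1)
  Position 5: 'd' -> MATCH (count: 2)
  Position 8: 'd' -> MATCH (count: 3)
  Position 10: 'd' -> MATCH (count: 4)
Total occurrences of 'd': 4

4


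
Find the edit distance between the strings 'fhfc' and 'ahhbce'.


Building DP table for s1='fhfc' (len 4) and s2='ahhbce' (len 6):
       a  h  h  b  c  e
    0  1  2  3  4  5  6
  f 1  1  2  3  4  5  6
  h 2  2  1  2  3  4  5
  f 3  3  2  2  3  4  5
  c 4  4  3  3  3  3  4
Edit distance = dp[4][6] = 4

4


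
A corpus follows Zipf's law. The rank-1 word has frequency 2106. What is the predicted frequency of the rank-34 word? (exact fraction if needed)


Zipf's law: freq(rank) = f1 / rank
f1 = 2106, rank = 34
freq = 2106 / 34
GCD(2106, 34) = 2
Simplified: 1053/17

1053/17


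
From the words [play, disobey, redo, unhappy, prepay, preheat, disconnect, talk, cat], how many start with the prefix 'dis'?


Checking each word for prefix 'dis':
  'play' -> no (count: 0)
  'disobey' -> YES, starts with 'dis' (count: 1)
  'redo' -> no (count: 1)
  'unhappy' -> no (count: 1)
  'prepay' -> no (count: 1)
  'preheat' -> no (count: 1)
  'disconnect' -> YES, starts with 'dis' (count: 2)
  'talk' -> no (count: 2)
  'cat' -> no (count: 2)
Total with prefix 'dis': 2

2


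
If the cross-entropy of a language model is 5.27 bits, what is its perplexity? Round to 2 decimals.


Perplexity formula: PP = 2^H
H = 5.27
PP = 2^5.27
Decompose: 2^5.27 = 2^5 * 2^0.27
2^5 = 32, 2^0.27 ~ 1.2058078
PP ~ 32 * 1.2058078 = 38.5858496
Rounded to 2 decimals: 38.59

38.59


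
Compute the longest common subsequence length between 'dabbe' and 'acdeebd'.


DP table for LCS of 'dabbe' and 'acdeebd':
       a  c  d  e  e  b  d
    0  0  0  0  0  0  0  0
  d 0  0  0  1  1  1  1  1
  a 0  1  1  1  1  1  1  1
  b 0  1  1  1  1  1  2  2
  b 0  1  1  1  1  1  2  2
  e 0  1  1  1  2  2  2  2
LCS: 'db'
LCS length = 2

2


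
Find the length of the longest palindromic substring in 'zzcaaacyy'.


Scanning 'zzcaaacyy' for palindromic substrings.
Substring at positions 2-6: 'caaac'.
Check: reverse('caaac') = 'caaac' -> palindrome confirmed.
Neighbouring characters ('z' / 'y') break symmetry, so it cannot extend further.
No longer palindromic substring exists; longest length = 5

5


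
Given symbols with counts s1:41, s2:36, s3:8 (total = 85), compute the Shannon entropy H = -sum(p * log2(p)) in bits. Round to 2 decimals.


Computing entropy H = -sum(p_i * log2(p_i)):
  s1: p = 41/85 = 0.4824, -p*log2(p) = 0.5074
  s2: p = 36/85 = 0.4235, -p*log2(p) = 0.5250
  s3: p = 8/85 = 0.0941, -p*log2(p) = 0.3209
H = sum of terms = 1.3533
Rounded to 2 decimals: 1.35

1.35


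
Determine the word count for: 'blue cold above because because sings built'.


Counting words by splitting on spaces:
  Word 1: 'blue'
  Word 2: 'cold'
  Word 3: 'above'
  Word 4: 'because'
  Word 5: 'because'
  Word 6: 'sings'
  Word 7: 'built'
Total words: 7

7


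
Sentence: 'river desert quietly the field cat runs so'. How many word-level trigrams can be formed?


Word trigrams from [8] words:
  Trigram 1: (river desert quietly)
  Trigram 2: (desert quietly the)
  Trigram 3: (quietly the field)
  Trigram 4: (the field cat)
  Trigram 5: (field cat runs)
  Trigram 6: (cat runs so)
Total word trigrams: 8 - 2 = 6

6


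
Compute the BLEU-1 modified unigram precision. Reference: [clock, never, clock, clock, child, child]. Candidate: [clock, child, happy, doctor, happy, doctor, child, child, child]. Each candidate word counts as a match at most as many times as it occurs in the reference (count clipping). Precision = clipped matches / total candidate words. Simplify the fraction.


Reference word counts: {'child': 2, 'clock': 3, 'never': 1}
Checking each candidate word (with clipping):
  'clock' -> in reference (ref count 3, used 1/3) -> match (matches: 1)
  'child' -> in reference (ref count 2, used 1/2) -> match (matches: 2)
  'happy' -> not in reference -> no match (matches: 2)
  'doctor' -> not in reference -> no match (matches: 2)
  'happy' -> not in reference -> no match (matches: 2)
  'doctor' -> not in reference -> no match (matches: 2)
  'child' -> in reference (ref count 2, used 2/2) -> match (matches: 3)
  'child' -> ref count 2 already used up (2/2) -> clipped, no match (matches: 3)
  'child' -> ref count 2 already used up (2/2) -> clipped, no match (matches: 3)
Clipped matches: 3, Candidate length: 9
Precision = 3/9 = 1/3

1/3


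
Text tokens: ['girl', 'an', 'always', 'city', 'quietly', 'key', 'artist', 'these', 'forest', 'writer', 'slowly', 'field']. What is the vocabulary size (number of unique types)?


Listing all tokens and tracking unique types:
  Token 1: 'girl' -> NEW (unique so far: 1)
  Token 2: 'an' -> NEW (unique so far: 2)
  Token 3: 'always' -> NEW (unique so far: 3)
  Token 4: 'city' -> NEW (unique so far: 4)
  Token 5: 'quietly' -> NEW (unique so far: 5)
  Token 6: 'key' -> NEW (unique so far: 6)
  Token 7: 'artist' -> NEW (unique so far: 7)
  Token 8: 'these' -> NEW (unique so far: 8)
  Token 9: 'forest' -> NEW (unique so far: 9)
  Token 10: 'writer' -> NEW (unique so far: 10)
  Token 11: 'slowly' -> NEW (unique so far: 11)
  Token 12: 'field' -> NEW (unique so far: 12)
Unique types: ('always', 'an', 'artist', 'city', 'field', 'forest', 'girl', 'key', 'quietly', 'slowly', 'these', 'writer')
Vocabulary size: 12

12


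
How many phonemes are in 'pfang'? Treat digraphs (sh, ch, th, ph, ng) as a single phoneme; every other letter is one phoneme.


Parsing 'pfang' greedily, digraphs first:
  'p' -> consonant phoneme (phonemes so far: 1)
  'f' -> consonant phoneme (phonemes so far: 2)
  'a' -> vowel phoneme (phonemes so far: 3)
  'ng' -> digraph (1 consonant phoneme) (phonemes so far: 4)
Total phonemes: 4

4


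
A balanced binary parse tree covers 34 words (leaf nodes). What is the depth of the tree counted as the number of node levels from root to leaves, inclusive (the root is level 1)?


In a balanced binary tree with n leaves the deepest leaf is ceil(log2(n)) edges below the root,
so counting node levels inclusive of root and leaves gives ceil(log2(n)) + 1 levels.
log2(34) = 5.0875
ceil(5.0875) = 6
levels = 6 + 1 = 7

7


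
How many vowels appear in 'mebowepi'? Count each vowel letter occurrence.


Scanning each character of 'mebowepi':
  Position 1: 'm' -> consonant (running count: 0)
  Position 2: 'e' -> vowel (running count: 1)
  Position 3: 'b' -> consonant (running count: 1)
  Position 4: 'o' -> vowel (running count: 2)
  Position 5: 'w' -> consonant (running count: 2)
  Position 6: 'e' -> vowel (running count: 3)
  Position 7: 'p' -> consonant (running count: 3)
  Position 8: 'i' -> vowel (running count: 4)
Total vowels: 4

4


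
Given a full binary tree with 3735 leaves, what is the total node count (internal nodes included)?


Leaf nodes (terminals): 3735
Internal nodes = n - 1 = 3735 - 1 = 3734
Total = leaves + internal = 3735 + 3734 = 7469

7469


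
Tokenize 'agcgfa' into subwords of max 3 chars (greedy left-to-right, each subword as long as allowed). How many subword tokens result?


'agcgfa' has 6 characters.
Chunking with max size 3:
  Chunk 1: 'agc' (positions 0-2)
  Chunk 2: 'gfa' (positions 3-5)
Total chunks: ceil(6 / 3) = 2

2


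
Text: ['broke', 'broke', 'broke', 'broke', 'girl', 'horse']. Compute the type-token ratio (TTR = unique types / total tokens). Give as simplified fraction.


Tokens: 6
Unique types: ('broke', 'girl', 'horse') = 3
TTR = 3/6
Simplify: divide both by 3 -> 1/2
TTR = 1/2

1/2


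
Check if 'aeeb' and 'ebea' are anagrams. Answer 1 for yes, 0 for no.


Sort characters of 'aeeb': 'abee'
Sort characters of 'ebea': 'abee'
Sorted forms match -> they ARE anagrams
Result: 1

1


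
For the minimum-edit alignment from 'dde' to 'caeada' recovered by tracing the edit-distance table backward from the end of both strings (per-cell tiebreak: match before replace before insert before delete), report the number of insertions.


Edit distance = 5. Backtracking from cell (3, 6) with preference match > replace > insert > delete,
then listing the resulting alignment 'dde' -> 'caeada' left to right:
  Step 1: insert 'c' [insertion #1]
  Step 2: insert 'a' [insertion #2]
  Step 3: insert 'e' [insertion #3]
  Step 4: replace d->a
  Step 5: keep 'd'
  Step 6: replace e->a
Total insertions: 3

3


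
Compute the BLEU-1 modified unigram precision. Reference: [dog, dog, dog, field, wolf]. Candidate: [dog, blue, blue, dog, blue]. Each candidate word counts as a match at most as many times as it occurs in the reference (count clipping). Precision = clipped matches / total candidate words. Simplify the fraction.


Reference word counts: {'dog': 3, 'field': 1, 'wolf': 1}
Checking each candidate word (with clipping):
  'dog' -> in reference (ref count 3, used 1/3) -> match (matches: 1)
  'blue' -> not in reference -> no match (matches: 1)
  'blue' -> not in reference -> no match (matches: 1)
  'dog' -> in reference (ref count 3, used 2/3) -> match (matches: 2)
  'blue' -> not in reference -> no match (matches: 2)
Clipped matches: 2, Candidate length: 5
Precision = 2/5

2/5


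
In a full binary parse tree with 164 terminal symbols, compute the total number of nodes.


Leaf nodes (terminals): 164
Internal nodes = n - 1 = 164 - 1 = 163
Total = leaves + internal = 164 + 163 = 327

327


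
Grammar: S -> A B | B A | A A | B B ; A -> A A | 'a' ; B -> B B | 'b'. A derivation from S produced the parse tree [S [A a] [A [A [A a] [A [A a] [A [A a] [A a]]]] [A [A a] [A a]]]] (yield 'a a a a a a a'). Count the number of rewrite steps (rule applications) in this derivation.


Every bracketed nonterminal node [X ...] in the tree is produced by exactly one rule application.
Reading the tree off as a leftmost derivation:
  Step 1: S  =>  A A   (applied S -> A A)
  Step 2: A A  =>  a A   (applied A -> a)
  Step 3: a A  =>  a A A   (applied A -> A A)
  Step 4: a A A  =>  a A A A   (applied A -> A A)
  Step 5: a A A A  =>  a a A A   (applied A -> a)
  Step 6: a a A A  =>  a a A A A   (applied A -> A A)
  Step 7: a a A A A  =>  a a a A A   (applied A -> a)
  Step 8: a a a A A  =>  a a a A A A   (applied A -> A A)
  Step 9: a a a A A A  =>  a a a a A A   (applied A -> a)
  Step 10: a a a a A A  =>  a a a a a A   (applied A -> a)
  Step 11: a a a a a A  =>  a a a a a A A   (applied A -> A A)
  Step 12: a a a a a A A  =>  a a a a a a A   (applied A -> a)
  Step 13: a a a a a a A  =>  a a a a a a a   (applied A -> a)
Final yield: a a a a a a a
Total rewrite steps: 13

13


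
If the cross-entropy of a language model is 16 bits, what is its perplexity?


Perplexity formula: PP = 2^H
H = 16
PP = 2^16
PP = 2^16 = 65536

65536


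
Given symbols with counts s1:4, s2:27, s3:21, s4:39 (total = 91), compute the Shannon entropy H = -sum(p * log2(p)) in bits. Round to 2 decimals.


Computing entropy H = -sum(p_i * log2(p_i)):
  s1: p = 4/91 = 0.0440, -p*log2(p) = 0.1981
  s2: p = 27/91 = 0.2967, -p*log2(p) = 0.5201
  s3: p = 21/91 = 0.2308, -p*log2(p) = 0.4882
  s4: p = 39/91 = 0.4286, -p*log2(p) = 0.5239
H = sum of terms = 1.7303
Rounded to 2 decimals: 1.73

1.73


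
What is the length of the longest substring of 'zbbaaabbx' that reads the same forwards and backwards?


Scanning 'zbbaaabbx' for palindromic substrings.
Substring at positions 1-7: 'bbaaabb'.
Check: reverse('bbaaabb') = 'bbaaabb' -> palindrome confirmed.
Neighbouring characters ('z' / 'x') break symmetry, so it cannot extend further.
No longer palindromic substring exists; longest length = 7

7


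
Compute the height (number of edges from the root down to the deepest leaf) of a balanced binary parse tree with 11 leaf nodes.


In a balanced binary tree with n leaves the deepest leaf is ceil(log2(n)) edges below the root.
log2(11) = 3.4594
ceil(3.4594) = 4
height (edges) = 4

4


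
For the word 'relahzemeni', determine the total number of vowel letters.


Scanning each character of 'relahzemeni':
  Position 1: 'r' -> consonant (running count: 0)
  Position 2: 'e' -> vowel (running count: 1)
  Position 3: 'l' -> consonant (running count: 1)
  Position 4: 'a' -> vowel (running count: 2)
  Position 5: 'h' -> consonant (running count: 2)
  Position 6: 'z' -> consonant (running count: 2)
  Position 7: 'e' -> vowel (running count: 3)
  Position 8: 'm' -> consonant (running count: 3)
  Position 9: 'e' -> vowel (running count: 4)
  Position 10: 'n' -> consonant (running count: 4)
  Position 11: 'i' -> vowel (running count: 5)
Total vowels: 5

5


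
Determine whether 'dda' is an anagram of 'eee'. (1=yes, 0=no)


Sort characters of 'dda': 'add'
Sort characters of 'eee': 'eee'
Sorted forms differ -> they are NOT anagrams
Result: 0

0


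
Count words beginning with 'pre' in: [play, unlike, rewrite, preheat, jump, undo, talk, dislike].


Checking each word for prefix 'pre':
  'play' -> no (count: 0)
  'unlike' -> no (count: 0)
  'rewrite' -> no (count: 0)
  'preheat' -> YES, starts with 'pre' (count: 1)
  'jump' -> no (count: 1)
  'undo' -> no (count: 1)
  'talk' -> no (count: 1)
  'dislike' -> no (count: 1)
Total with prefix 'pre': 1

1


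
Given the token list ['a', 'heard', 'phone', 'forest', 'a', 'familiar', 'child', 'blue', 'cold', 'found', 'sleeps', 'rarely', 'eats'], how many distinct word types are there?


Listing all tokens and tracking unique types:
  Token 1: 'a' -> NEW (unique so far: 1)
  Token 2: 'heard' -> NEW (unique so far: 2)
  Token 3: 'phone' -> NEW (unique so far: 3)
  Token 4: 'forest' -> NEW (unique so far: 4)
  Token 5: 'a' -> duplicate (unique so far: 4)
  Token 6: 'familiar' -> NEW (unique so far: 5)
  Token 7: 'child' -> NEW (unique so far: 6)
  Token 8: 'blue' -> NEW (unique so far: 7)
  Token 9: 'cold' -> NEW (unique so far: 8)
  Token 10: 'found' -> NEW (unique so far: 9)
  Token 11: 'sleeps' -> NEW (unique so far: 10)
  Token 12: 'rarely' -> NEW (unique so far: 11)
  Token 13: 'eats' -> NEW (unique so far: 12)
Unique types: ('a', 'blue', 'child', 'cold', 'eats', 'familiar', 'forest', 'found', 'heard', 'phone', 'rarely', 'sleeps')
Vocabulary size: 12

12


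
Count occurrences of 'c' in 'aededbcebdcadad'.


Scanning 'aededbcebdcadad' for 'c':
  Position 6: 'c' -> MATCH (count: 1)
  Position 10: 'c' -> MATCH (count: 2)
Total occurrences of 'c': 2

2


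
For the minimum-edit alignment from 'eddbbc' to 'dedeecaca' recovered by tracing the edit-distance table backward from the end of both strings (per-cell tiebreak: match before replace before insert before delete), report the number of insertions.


Edit distance = 6. Backtracking from cell (6, 9) with preference match > replace > insert > delete,
then listing the resulting alignment 'eddbbc' -> 'dedeecaca' left to right:
  Step 1: insert 'd' [insertion #1]
  Step 2: keep 'e'
  Step 3: keep 'd'
  Step 4: insert 'e' [insertion #2]
  Step 5: replace d->e
  Step 6: replace b->c
  Step 7: replace b->a
  Step 8: keep 'c'
  Step 9: insert 'a' [insertion #3]
Total insertions: 3

3
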